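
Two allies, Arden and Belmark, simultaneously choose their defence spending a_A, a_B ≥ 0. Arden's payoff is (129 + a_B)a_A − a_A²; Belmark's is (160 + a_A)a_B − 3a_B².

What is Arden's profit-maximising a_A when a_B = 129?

Expanding Arden's payoff: 129a_A + a_Ba_A − a_A².
∂π/∂a_A = 129 + a_B − 2a_A = 0, so a_A = 64.5 + 0.5a_B.
At a_B = 129: a_A = 64.5 + 0.5·129 = 129.

129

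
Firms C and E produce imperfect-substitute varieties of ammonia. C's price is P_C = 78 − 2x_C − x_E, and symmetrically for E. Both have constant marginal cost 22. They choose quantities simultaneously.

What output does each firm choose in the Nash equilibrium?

11.2

Firm C's profit: π = x_C(78 − 2x_C − x_E) − 22x_C.
∂π/∂x_C = 56 − 4x_C − x_E = 0 ⇒ x_C = 14 − 0.25x_E.
Setting x_C = x_E in the reaction function: x_C = 14 − 0.25x_C, so x_C = 14 / 1.25 = 11.2.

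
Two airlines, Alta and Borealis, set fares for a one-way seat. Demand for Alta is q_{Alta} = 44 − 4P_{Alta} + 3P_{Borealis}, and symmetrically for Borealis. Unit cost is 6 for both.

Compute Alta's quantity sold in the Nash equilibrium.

Alta's profit: π = (P_{Alta} − 6)(44 − 4P_{Alta} + 3P_{Borealis}).
∂π/∂P_{Alta} = 68 − 8P_{Alta} + 3P_{Borealis} = 0 ⇒ P_{Alta} = 8.5 + 0.375P_{Borealis}.
Setting P_{Alta} = P_{Borealis} in the reaction function: P_{Alta} = 8.5 + 0.375P_{Alta}, so P_{Alta} = 8.5 / 0.625 = 13.6.
q_{Alta} = 44 − 4·13.6 + 3·13.6 = 30.4.

30.4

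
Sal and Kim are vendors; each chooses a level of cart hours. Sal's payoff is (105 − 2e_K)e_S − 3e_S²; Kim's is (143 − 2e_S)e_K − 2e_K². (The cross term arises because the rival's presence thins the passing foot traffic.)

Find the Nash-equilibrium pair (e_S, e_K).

6.7, 32.4

Expanding Sal's payoff: 105e_S − 2e_Ke_S − 3e_S².
∂π/∂e_S = 105 − 2e_K − 6e_S = 0, so e_S = 17.5 − (1/3)e_K.
Likewise for Kim: e_K = 35.75 − 0.5e_S.
Solving the two reaction functions simultaneously: (1 − (−1/3)(−0.5))e_S = 17.5 − (1/3)·35.75, so (5/6)e_S = 67/12 and e_S = 6.7.
Then e_K = 35.75 − 0.5·6.7 = 32.4.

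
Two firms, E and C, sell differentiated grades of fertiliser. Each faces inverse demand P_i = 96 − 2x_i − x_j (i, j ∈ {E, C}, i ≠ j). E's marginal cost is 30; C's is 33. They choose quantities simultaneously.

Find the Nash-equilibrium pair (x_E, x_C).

Firm E's profit: π = x_E(96 − 2x_E − x_C) − 30x_E.
∂π/∂x_E = 66 − 4x_E − x_C = 0 ⇒ x_E = 16.5 − 0.25x_C.
Similarly x_C = 15.75 − 0.25x_E.
Substituting the second reaction function into the first: x_E = 16.5 − 0.25(15.75 − 0.25x_E), which gives 0.9375x_E = 12.5625 ⇒ x_E = 13.4.
Then x_C = 15.75 − 0.25·13.4 = 12.4.

13.4, 12.4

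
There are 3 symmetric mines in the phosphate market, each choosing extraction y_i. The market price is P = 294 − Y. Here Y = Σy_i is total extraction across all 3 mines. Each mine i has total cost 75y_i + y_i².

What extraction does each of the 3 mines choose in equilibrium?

36.5

A representative mine's profit is π_i = y_i(294 − Y) − 75y_i − y_i², with Y = y_i + Σ_{j≠i} y_j.
First-order condition: 219 − 4y_i − Σ_{j≠i} y_j = 0.
In a symmetric equilibrium every mine chooses the same y, so Σ_{j≠i} y_j = 2y. The condition becomes 219 − 6y = 0, giving y = 219/6 = 36.5.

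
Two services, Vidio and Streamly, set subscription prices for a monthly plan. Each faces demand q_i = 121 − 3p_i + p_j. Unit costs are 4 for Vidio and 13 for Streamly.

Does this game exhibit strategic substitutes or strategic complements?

Vidio's profit: π = (p_{Vidio} − 4)(121 − 3p_{Vidio} + p_{Streamly}).
∂π/∂p_{Vidio} = 133 − 6p_{Vidio} + p_{Streamly} = 0 ⇒ p_{Vidio} = 133/6 + (1/6)p_{Streamly}.
The best-response slope dp_{Vidio}/dp_{Streamly} = 1/6 > 0: the reaction function is upward-sloping, so the choices are strategic complements.

strategic complements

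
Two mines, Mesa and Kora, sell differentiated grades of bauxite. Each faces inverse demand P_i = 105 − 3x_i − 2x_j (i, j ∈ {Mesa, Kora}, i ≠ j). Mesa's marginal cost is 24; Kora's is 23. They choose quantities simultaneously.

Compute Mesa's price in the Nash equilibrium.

Mine Mesa's profit: π = x_{Mesa}(105 − 3x_{Mesa} − 2x_{Kora}) − 24x_{Mesa}.
∂π/∂x_{Mesa} = 81 − 6x_{Mesa} − 2x_{Kora} = 0 ⇒ x_{Mesa} = 13.5 − (1/3)x_{Kora}.
Similarly x_{Kora} = 41/3 − (1/3)x_{Mesa}.
Plugging x_{Kora} into Mesa's best response: x_{Mesa} = 13.5 − (1/3)(41/3 − (1/3)x_{Mesa}) ⇒ (8/9)x_{Mesa} = 161/18, so x_{Mesa} = 10.0625.
Then x_{Kora} = 41/3 − (1/3)·10.0625 = 10.3125.
P_{Mesa} = 105 − 3·10.0625 − 2·10.3125 = 54.1875.

54.1875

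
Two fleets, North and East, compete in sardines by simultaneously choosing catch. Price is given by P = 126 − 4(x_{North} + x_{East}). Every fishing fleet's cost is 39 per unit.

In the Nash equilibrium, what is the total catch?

Fishing fleet North's profit: π = x_{North}(126 − 4(x_{North} + x_{East})) − 39x_{North}.
∂π/∂x_{North} = 87 − 8x_{North} − 4x_{East} = 0, so x_{North} = 10.875 − 0.5x_{East}.
By symmetry x_{East} = x_{North}; substituting into the reaction function, 1.5x_{North} = 10.875 and x_{North} = 7.25.
Total catch: 7.25 + 7.25 = 14.5.

14.5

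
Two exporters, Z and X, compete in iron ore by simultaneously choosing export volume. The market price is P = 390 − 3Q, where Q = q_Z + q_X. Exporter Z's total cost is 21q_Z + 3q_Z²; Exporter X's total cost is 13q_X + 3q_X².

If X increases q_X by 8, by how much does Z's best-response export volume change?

-2

Exporter Z's profit: π = q_Z(390 − 3(q_Z + q_X)) − 21q_Z − 3q_Z².
∂π/∂q_Z = 369 − 12q_Z − 3q_X = 0, so q_Z = 30.75 − 0.25q_X.
The reaction-function slope is −0.25, so an 8-unit rise in q_X moves q_Z by −0.25 × 8 = −2. Z's best response falls — the actions are strategic substitutes.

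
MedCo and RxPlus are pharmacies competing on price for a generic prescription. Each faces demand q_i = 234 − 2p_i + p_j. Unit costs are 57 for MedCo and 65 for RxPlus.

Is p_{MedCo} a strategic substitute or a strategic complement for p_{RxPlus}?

strategic complements

MedCo's profit: π = (p_{MedCo} − 57)(234 − 2p_{MedCo} + p_{RxPlus}).
∂π/∂p_{MedCo} = 348 − 4p_{MedCo} + p_{RxPlus} = 0 ⇒ p_{MedCo} = 87 + 0.25p_{RxPlus}.
The best-response slope dp_{MedCo}/dp_{RxPlus} = 0.25 > 0: the reaction function is upward-sloping, so the choices are strategic complements.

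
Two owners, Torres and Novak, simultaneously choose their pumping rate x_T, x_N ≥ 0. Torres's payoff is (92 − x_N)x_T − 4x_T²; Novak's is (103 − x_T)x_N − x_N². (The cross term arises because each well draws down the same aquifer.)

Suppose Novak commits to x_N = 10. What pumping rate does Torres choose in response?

10.25

Expanding Torres's payoff: 92x_T − x_Nx_T − 4x_T².
∂π/∂x_T = 92 − x_N − 8x_T = 0, so x_T = 11.5 − 0.125x_N.
At x_N = 10: x_T = 11.5 − 0.125·10 = 10.25.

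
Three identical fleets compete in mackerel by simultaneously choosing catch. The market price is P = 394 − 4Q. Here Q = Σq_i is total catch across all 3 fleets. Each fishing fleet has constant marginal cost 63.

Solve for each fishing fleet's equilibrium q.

20.6875

A representative fishing fleet's profit is π_i = q_i(394 − 4Q) − 63q_i, with Q = q_i + Σ_{j≠i} q_j.
First-order condition: 331 − 8q_i − 4Σ_{j≠i} q_j = 0.
Imposing symmetry (q_j = q for all j) turns Σ_{j≠i} q_j into 2q, so 331 = 16q and q = 20.6875.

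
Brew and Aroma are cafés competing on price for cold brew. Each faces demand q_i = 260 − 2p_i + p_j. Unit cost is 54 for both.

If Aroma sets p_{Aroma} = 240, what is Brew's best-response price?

Brew's profit: π = (p_{Brew} − 54)(260 − 2p_{Brew} + p_{Aroma}).
∂π/∂p_{Brew} = 368 − 4p_{Brew} + p_{Aroma} = 0 ⇒ p_{Brew} = 92 + 0.25p_{Aroma}.
At p_{Aroma} = 240: p_{Brew} = 92 + 0.25·240 = 152.

152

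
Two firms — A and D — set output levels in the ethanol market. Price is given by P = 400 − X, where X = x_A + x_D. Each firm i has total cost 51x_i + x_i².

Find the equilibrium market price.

Firm A's profit: π = x_A(400 − (x_A + x_D)) − 51x_A − x_A².
∂π/∂x_A = 349 − 4x_A − x_D = 0, so x_A = 87.25 − 0.25x_D.
By symmetry x_D = x_A; substituting into the reaction function, 1.25x_A = 87.25 and x_A = 69.8.
Equilibrium price: P = 400 − 139.6 = 260.4.

260.4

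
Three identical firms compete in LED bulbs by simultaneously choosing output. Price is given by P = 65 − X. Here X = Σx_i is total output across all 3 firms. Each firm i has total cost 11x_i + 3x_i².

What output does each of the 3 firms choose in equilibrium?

5.4

A representative firm's profit is π_i = x_i(65 − X) − 11x_i − 3x_i², with X = x_i + Σ_{j≠i} x_j.
First-order condition: 54 − 8x_i − Σ_{j≠i} x_j = 0.
Imposing symmetry (x_j = x for all j) turns Σ_{j≠i} x_j into 2x, so 54 = 10x and x = 5.4.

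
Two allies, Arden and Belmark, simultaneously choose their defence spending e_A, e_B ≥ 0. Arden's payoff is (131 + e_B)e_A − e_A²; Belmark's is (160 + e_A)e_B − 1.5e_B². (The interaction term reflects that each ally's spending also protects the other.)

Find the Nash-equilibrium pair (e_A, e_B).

110.6, 90.2

Expanding Arden's payoff: 131e_A + e_Be_A − e_A².
∂π/∂e_A = 131 + e_B − 2e_A = 0, so e_A = 65.5 + 0.5e_B.
Likewise for Belmark: e_B = 160/3 + (1/3)e_A.
Plugging e_B into Arden's best response: e_A = 65.5 + 0.5(160/3 + (1/3)e_A) ⇒ (5/6)e_A = 553/6, so e_A = 110.6.
Then e_B = 160/3 + (1/3)·110.6 = 90.2.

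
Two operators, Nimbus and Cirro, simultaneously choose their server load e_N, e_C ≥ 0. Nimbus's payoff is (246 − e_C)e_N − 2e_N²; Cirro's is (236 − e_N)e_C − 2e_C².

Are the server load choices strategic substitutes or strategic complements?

Expanding Nimbus's payoff: 246e_N − e_Ce_N − 2e_N².
∂π/∂e_N = 246 − e_C − 4e_N = 0, so e_N = 61.5 − 0.25e_C.
The best-response slope de_N/de_C = −0.25 < 0: the reaction function is downward-sloping, so the choices are strategic substitutes.

strategic substitutes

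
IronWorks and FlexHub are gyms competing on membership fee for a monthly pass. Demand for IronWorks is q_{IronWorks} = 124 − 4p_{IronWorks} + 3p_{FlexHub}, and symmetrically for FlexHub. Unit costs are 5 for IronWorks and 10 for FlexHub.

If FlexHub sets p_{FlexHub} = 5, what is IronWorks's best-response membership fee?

IronWorks's profit: π = (p_{IronWorks} − 5)(124 − 4p_{IronWorks} + 3p_{FlexHub}).
∂π/∂p_{IronWorks} = 144 − 8p_{IronWorks} + 3p_{FlexHub} = 0 ⇒ p_{IronWorks} = 18 + 0.375p_{FlexHub}.
At p_{FlexHub} = 5: p_{IronWorks} = 18 + 0.375·5 = 19.875.

19.875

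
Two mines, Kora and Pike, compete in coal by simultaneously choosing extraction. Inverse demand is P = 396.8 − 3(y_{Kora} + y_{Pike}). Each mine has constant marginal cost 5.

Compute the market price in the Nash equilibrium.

Mine Kora's profit: π = y_{Kora}(396.8 − 3(y_{Kora} + y_{Pike})) − 5y_{Kora}.
∂π/∂y_{Kora} = 391.8 − 6y_{Kora} − 3y_{Pike} = 0, so y_{Kora} = 65.3 − 0.5y_{Pike}.
The game is symmetric, so in equilibrium y_{Pike} = y_{Kora}: the reaction function gives 1.5y_{Kora} = 65.3, hence y_{Kora} = 653/15.
Equilibrium price: P = 396.8 − 3·(1306/15) = 135.6.

135.6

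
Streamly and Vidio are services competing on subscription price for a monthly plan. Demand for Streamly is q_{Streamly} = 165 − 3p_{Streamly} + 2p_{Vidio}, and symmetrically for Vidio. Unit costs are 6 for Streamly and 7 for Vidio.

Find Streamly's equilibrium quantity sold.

119.8125

Streamly's profit: π = (p_{Streamly} − 6)(165 − 3p_{Streamly} + 2p_{Vidio}).
∂π/∂p_{Streamly} = 183 − 6p_{Streamly} + 2p_{Vidio} = 0 ⇒ p_{Streamly} = 30.5 + (1/3)p_{Vidio}.
Similarly p_{Vidio} = 31 + (1/3)p_{Streamly}.
Plugging p_{Vidio} into Streamly's best response: p_{Streamly} = 30.5 + (1/3)(31 + (1/3)p_{Streamly}) ⇒ (8/9)p_{Streamly} = 245/6, so p_{Streamly} = 45.9375.
Then p_{Vidio} = 31 + (1/3)·45.9375 = 46.3125.
q_{Streamly} = 165 − 3·45.9375 + 2·46.3125 = 119.8125.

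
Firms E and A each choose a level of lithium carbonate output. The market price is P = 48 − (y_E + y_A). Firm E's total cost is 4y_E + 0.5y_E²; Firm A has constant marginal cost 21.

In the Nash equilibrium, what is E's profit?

223.26

Firm E's profit: π = y_E(48 − (y_E + y_A)) − 4y_E − 0.5y_E².
∂π/∂y_E = 44 − 3y_E − y_A = 0, so y_E = 44/3 − (1/3)y_A.
For A: ∂π/∂y_A = 27 − 2y_A − y_E = 0 ⇒ y_A = 13.5 − 0.5y_E.
Substituting the second reaction function into the first: y_E = 44/3 − (1/3)(13.5 − 0.5y_E), which gives (5/6)y_E = 61/6 ⇒ y_E = 12.2.
Then y_A = 13.5 − 0.5·12.2 = 7.4.
Price P = 48 − 19.6 = 28.4.
E's profit: (28.4 − 4)·12.2 − 0.5(12.2)² = 223.26.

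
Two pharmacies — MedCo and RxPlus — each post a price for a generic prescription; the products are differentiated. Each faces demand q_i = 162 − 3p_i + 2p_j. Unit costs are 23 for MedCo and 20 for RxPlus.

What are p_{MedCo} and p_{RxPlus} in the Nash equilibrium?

57.1875, 56.0625

MedCo's profit: π = (p_{MedCo} − 23)(162 − 3p_{MedCo} + 2p_{RxPlus}).
∂π/∂p_{MedCo} = 231 − 6p_{MedCo} + 2p_{RxPlus} = 0 ⇒ p_{MedCo} = 38.5 + (1/3)p_{RxPlus}.
Similarly p_{RxPlus} = 37 + (1/3)p_{MedCo}.
Solving the two reaction functions simultaneously: (1 − (1/3)(1/3))p_{MedCo} = 38.5 + (1/3)·37, so (8/9)p_{MedCo} = 305/6 and p_{MedCo} = 57.1875.
Then p_{RxPlus} = 37 + (1/3)·57.1875 = 56.0625.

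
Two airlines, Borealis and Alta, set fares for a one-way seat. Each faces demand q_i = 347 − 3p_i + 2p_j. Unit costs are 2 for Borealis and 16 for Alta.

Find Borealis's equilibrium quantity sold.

Borealis's profit: π = (p_{Borealis} − 2)(347 − 3p_{Borealis} + 2p_{Alta}).
∂π/∂p_{Borealis} = 353 − 6p_{Borealis} + 2p_{Alta} = 0 ⇒ p_{Borealis} = 353/6 + (1/3)p_{Alta}.
Similarly p_{Alta} = 395/6 + (1/3)p_{Borealis}.
Plugging p_{Alta} into Borealis's best response: p_{Borealis} = 353/6 + (1/3)(395/6 + (1/3)p_{Borealis}) ⇒ (8/9)p_{Borealis} = 727/9, so p_{Borealis} = 90.875.
Then p_{Alta} = 395/6 + (1/3)·90.875 = 96.125.
q_{Borealis} = 347 − 3·90.875 + 2·96.125 = 266.625.

266.625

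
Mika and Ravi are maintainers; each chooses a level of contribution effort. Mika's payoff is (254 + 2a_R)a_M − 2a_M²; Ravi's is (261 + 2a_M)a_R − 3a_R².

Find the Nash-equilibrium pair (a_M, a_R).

102.3, 77.6

Expanding Mika's payoff: 254a_M + 2a_Ra_M − 2a_M².
∂π/∂a_M = 254 + 2a_R − 4a_M = 0, so a_M = 63.5 + 0.5a_R.
Likewise for Ravi: a_R = 43.5 + (1/3)a_M.
Substituting the second reaction function into the first: a_M = 63.5 + 0.5(43.5 + (1/3)a_M), which gives (5/6)a_M = 85.25 ⇒ a_M = 102.3.
Then a_R = 43.5 + (1/3)·102.3 = 77.6.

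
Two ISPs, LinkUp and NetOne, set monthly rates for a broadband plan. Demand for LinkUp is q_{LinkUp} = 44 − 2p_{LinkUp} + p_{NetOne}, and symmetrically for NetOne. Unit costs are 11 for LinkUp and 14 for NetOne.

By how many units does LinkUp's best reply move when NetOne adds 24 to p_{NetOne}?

6

LinkUp's profit: π = (p_{LinkUp} − 11)(44 − 2p_{LinkUp} + p_{NetOne}).
∂π/∂p_{LinkUp} = 66 − 4p_{LinkUp} + p_{NetOne} = 0 ⇒ p_{LinkUp} = 16.5 + 0.25p_{NetOne}.
The reaction-function slope is 0.25, so a 24-unit rise in p_{NetOne} moves p_{LinkUp} by 0.25 × 24 = 6. LinkUp's best response rises — the actions are strategic complements.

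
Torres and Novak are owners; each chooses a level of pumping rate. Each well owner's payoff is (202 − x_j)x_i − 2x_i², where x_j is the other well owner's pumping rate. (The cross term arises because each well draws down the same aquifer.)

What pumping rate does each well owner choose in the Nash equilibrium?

Torres's payoff is (202 − x_N)x_T − 2x_T².
∂π/∂x_T = 202 − x_N − 4x_T = 0, so x_T = 50.5 − 0.25x_N.
Setting x_T = x_N in the reaction function: x_T = 50.5 − 0.25x_T, so x_T = 50.5 / 1.25 = 40.4.

40.4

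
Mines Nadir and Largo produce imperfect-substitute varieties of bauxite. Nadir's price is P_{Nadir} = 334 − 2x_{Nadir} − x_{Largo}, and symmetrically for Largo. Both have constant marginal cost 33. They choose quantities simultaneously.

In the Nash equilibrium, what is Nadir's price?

Mine Nadir's profit: π = x_{Nadir}(334 − 2x_{Nadir} − x_{Largo}) − 33x_{Nadir}.
∂π/∂x_{Nadir} = 301 − 4x_{Nadir} − x_{Largo} = 0 ⇒ x_{Nadir} = 75.25 − 0.25x_{Largo}.
By symmetry x_{Largo} = x_{Nadir}; substituting into the reaction function, 1.25x_{Nadir} = 75.25 and x_{Nadir} = 60.2.
P_{Nadir} = 334 − 2·60.2 − 60.2 = 153.4.

153.4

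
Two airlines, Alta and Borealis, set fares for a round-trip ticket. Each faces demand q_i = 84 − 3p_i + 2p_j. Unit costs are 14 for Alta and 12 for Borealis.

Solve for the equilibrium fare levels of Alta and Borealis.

Alta's profit: π = (p_{Alta} − 14)(84 − 3p_{Alta} + 2p_{Borealis}).
∂π/∂p_{Alta} = 126 − 6p_{Alta} + 2p_{Borealis} = 0 ⇒ p_{Alta} = 21 + (1/3)p_{Borealis}.
Similarly p_{Borealis} = 20 + (1/3)p_{Alta}.
Plugging p_{Borealis} into Alta's best response: p_{Alta} = 21 + (1/3)(20 + (1/3)p_{Alta}) ⇒ (8/9)p_{Alta} = 83/3, so p_{Alta} = 31.125.
Then p_{Borealis} = 20 + (1/3)·31.125 = 30.375.

31.125, 30.375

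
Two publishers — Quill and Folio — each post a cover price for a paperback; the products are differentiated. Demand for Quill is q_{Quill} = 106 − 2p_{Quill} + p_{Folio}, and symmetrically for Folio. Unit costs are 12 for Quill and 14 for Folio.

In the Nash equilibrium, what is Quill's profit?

Quill's profit: π = (p_{Quill} − 12)(106 − 2p_{Quill} + p_{Folio}).
∂π/∂p_{Quill} = 130 − 4p_{Quill} + p_{Folio} = 0 ⇒ p_{Quill} = 32.5 + 0.25p_{Folio}.
Similarly p_{Folio} = 33.5 + 0.25p_{Quill}.
Solving the two reaction functions simultaneously: (1 − (0.25)(0.25))p_{Quill} = 32.5 + 0.25·33.5, so 0.9375p_{Quill} = 40.875 and p_{Quill} = 43.6.
Then p_{Folio} = 33.5 + 0.25·43.6 = 44.4.
q_{Quill} = 106 − 2·43.6 + 44.4 = 63.2.
Profit = (43.6 − 12)·63.2 = 1997.12.

1997.12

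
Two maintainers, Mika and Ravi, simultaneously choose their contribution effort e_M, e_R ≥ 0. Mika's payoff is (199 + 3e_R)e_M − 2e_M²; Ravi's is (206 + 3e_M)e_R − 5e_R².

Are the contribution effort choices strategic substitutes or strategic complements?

Expanding Mika's payoff: 199e_M + 3e_Re_M − 2e_M².
∂π/∂e_M = 199 + 3e_R − 4e_M = 0, so e_M = 49.75 + 0.75e_R.
The best-response slope de_M/de_R = 0.75 > 0: the reaction function is upward-sloping, so the choices are strategic complements.

strategic complements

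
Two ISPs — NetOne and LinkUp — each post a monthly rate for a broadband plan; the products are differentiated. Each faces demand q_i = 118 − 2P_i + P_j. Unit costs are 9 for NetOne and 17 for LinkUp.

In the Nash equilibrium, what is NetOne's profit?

2797.52

NetOne's profit: π = (P_{NetOne} − 9)(118 − 2P_{NetOne} + P_{LinkUp}).
∂π/∂P_{NetOne} = 136 − 4P_{NetOne} + P_{LinkUp} = 0 ⇒ P_{NetOne} = 34 + 0.25P_{LinkUp}.
Similarly P_{LinkUp} = 38 + 0.25P_{NetOne}.
Plugging P_{LinkUp} into NetOne's best response: P_{NetOne} = 34 + 0.25(38 + 0.25P_{NetOne}) ⇒ 0.9375P_{NetOne} = 43.5, so P_{NetOne} = 46.4.
Then P_{LinkUp} = 38 + 0.25·46.4 = 49.6.
q_{NetOne} = 118 − 2·46.4 + 49.6 = 74.8.
Profit = (46.4 − 9)·74.8 = 2797.52.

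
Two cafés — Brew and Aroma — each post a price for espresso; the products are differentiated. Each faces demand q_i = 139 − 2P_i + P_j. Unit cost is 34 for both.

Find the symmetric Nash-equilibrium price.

69

Brew's profit: π = (P_{Brew} − 34)(139 − 2P_{Brew} + P_{Aroma}).
∂π/∂P_{Brew} = 207 − 4P_{Brew} + P_{Aroma} = 0 ⇒ P_{Brew} = 51.75 + 0.25P_{Aroma}.
By symmetry P_{Aroma} = P_{Brew}; substituting into the reaction function, 0.75P_{Brew} = 51.75 and P_{Brew} = 69.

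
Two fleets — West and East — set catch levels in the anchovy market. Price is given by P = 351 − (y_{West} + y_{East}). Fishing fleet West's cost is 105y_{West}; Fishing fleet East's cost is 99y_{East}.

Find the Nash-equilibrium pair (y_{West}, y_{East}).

Fishing fleet West's profit: π = y_{West}(351 − (y_{West} + y_{East})) − 105y_{West}.
∂π/∂y_{West} = 246 − 2y_{West} − y_{East} = 0, so y_{West} = 123 − 0.5y_{East}.
By the same steps for East: y_{East} = 126 − 0.5y_{West}.
Solving the two reaction functions simultaneously: (1 − (−0.5)(−0.5))y_{West} = 123 − 0.5·126, so 0.75y_{West} = 60 and y_{West} = 80.
Then y_{East} = 126 − 0.5·80 = 86.

80, 86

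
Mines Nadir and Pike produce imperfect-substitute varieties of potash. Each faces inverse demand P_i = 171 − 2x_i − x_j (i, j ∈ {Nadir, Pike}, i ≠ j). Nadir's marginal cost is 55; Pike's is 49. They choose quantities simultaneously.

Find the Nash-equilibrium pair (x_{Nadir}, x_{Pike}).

Mine Nadir's profit: π = x_{Nadir}(171 − 2x_{Nadir} − x_{Pike}) − 55x_{Nadir}.
∂π/∂x_{Nadir} = 116 − 4x_{Nadir} − x_{Pike} = 0 ⇒ x_{Nadir} = 29 − 0.25x_{Pike}.
Similarly x_{Pike} = 30.5 − 0.25x_{Nadir}.
Plugging x_{Pike} into Nadir's best response: x_{Nadir} = 29 − 0.25(30.5 − 0.25x_{Nadir}) ⇒ 0.9375x_{Nadir} = 21.375, so x_{Nadir} = 22.8.
Then x_{Pike} = 30.5 − 0.25·22.8 = 24.8.

22.8, 24.8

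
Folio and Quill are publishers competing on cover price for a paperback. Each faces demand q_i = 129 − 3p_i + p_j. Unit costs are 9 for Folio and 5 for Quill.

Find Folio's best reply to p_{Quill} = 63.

Folio's profit: π = (p_{Folio} − 9)(129 − 3p_{Folio} + p_{Quill}).
∂π/∂p_{Folio} = 156 − 6p_{Folio} + p_{Quill} = 0 ⇒ p_{Folio} = 26 + (1/6)p_{Quill}.
At p_{Quill} = 63: p_{Folio} = 26 + (1/6)·63 = 36.5.

36.5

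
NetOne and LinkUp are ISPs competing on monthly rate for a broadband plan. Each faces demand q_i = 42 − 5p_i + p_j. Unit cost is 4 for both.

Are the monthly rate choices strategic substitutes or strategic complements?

strategic complements

NetOne's profit: π = (p_{NetOne} − 4)(42 − 5p_{NetOne} + p_{LinkUp}).
∂π/∂p_{NetOne} = 62 − 10p_{NetOne} + p_{LinkUp} = 0 ⇒ p_{NetOne} = 6.2 + 0.1p_{LinkUp}.
The best-response slope dp_{NetOne}/dp_{LinkUp} = 0.1 > 0: the reaction function is upward-sloping, so the choices are strategic complements.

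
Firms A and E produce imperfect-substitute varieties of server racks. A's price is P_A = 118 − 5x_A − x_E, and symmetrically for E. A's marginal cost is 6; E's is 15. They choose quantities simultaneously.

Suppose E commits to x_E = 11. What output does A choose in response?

10.1

Firm A's profit: π = x_A(118 − 5x_A − x_E) − 6x_A.
∂π/∂x_A = 112 − 10x_A − x_E = 0 ⇒ x_A = 11.2 − 0.1x_E.
At x_E = 11: x_A = 11.2 − 0.1·11 = 10.1.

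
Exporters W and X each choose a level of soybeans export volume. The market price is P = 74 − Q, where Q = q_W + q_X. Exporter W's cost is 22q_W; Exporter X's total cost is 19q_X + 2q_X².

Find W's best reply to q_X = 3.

24.5

Exporter W's profit: π = q_W(74 − (q_W + q_X)) − 22q_W.
∂π/∂q_W = 52 − 2q_W − q_X = 0, so q_W = 26 − 0.5q_X.
At q_X = 3: q_W = 26 − 0.5·3 = 24.5.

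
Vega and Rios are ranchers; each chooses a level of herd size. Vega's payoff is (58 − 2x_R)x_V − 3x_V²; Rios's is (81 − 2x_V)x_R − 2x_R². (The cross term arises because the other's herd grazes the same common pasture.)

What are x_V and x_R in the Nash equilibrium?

Expanding Vega's payoff: 58x_V − 2x_Rx_V − 3x_V².
∂π/∂x_V = 58 − 2x_R − 6x_V = 0, so x_V = 29/3 − (1/3)x_R.
Likewise for Rios: x_R = 20.25 − 0.5x_V.
Substituting the second reaction function into the first: x_V = 29/3 − (1/3)(20.25 − 0.5x_V), which gives (5/6)x_V = 35/12 ⇒ x_V = 3.5.
Then x_R = 20.25 − 0.5·3.5 = 18.5.

3.5, 18.5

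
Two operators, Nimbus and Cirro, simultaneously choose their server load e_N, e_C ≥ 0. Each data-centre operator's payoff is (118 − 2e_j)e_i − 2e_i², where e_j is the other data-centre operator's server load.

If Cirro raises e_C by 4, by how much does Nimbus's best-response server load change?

-2

Nimbus's payoff is (118 − 2e_C)e_N − 2e_N².
∂π/∂e_N = 118 − 2e_C − 4e_N = 0, so e_N = 29.5 − 0.5e_C.
The reaction-function slope is −0.5, so a 4-unit rise in e_C moves e_N by −0.5 × 4 = −2. Nimbus's best response falls — the actions are strategic substitutes.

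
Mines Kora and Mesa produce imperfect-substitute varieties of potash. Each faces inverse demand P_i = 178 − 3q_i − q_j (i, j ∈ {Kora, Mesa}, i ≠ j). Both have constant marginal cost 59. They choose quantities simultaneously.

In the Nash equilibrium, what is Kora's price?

110

Mine Kora's profit: π = q_{Kora}(178 − 3q_{Kora} − q_{Mesa}) − 59q_{Kora}.
∂π/∂q_{Kora} = 119 − 6q_{Kora} − q_{Mesa} = 0 ⇒ q_{Kora} = 119/6 − (1/6)q_{Mesa}.
Setting q_{Kora} = q_{Mesa} in the reaction function: q_{Kora} = 119/6 − (1/6)q_{Kora}, so q_{Kora} = (119/6) / (7/6) = 17.
P_{Kora} = 178 − 3·17 − 17 = 110.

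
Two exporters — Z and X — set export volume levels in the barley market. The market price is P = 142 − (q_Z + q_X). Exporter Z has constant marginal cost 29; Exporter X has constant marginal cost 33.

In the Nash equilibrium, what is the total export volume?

74

Exporter Z's profit: π = q_Z(142 − (q_Z + q_X)) − 29q_Z.
∂π/∂q_Z = 113 − 2q_Z − q_X = 0, so q_Z = 56.5 − 0.5q_X.
By the same steps for X: q_X = 54.5 − 0.5q_Z.
Solving the two reaction functions simultaneously: (1 − (−0.5)(−0.5))q_Z = 56.5 − 0.5·54.5, so 0.75q_Z = 29.25 and q_Z = 39.
Then q_X = 54.5 − 0.5·39 = 35.
Total export volume: 39 + 35 = 74.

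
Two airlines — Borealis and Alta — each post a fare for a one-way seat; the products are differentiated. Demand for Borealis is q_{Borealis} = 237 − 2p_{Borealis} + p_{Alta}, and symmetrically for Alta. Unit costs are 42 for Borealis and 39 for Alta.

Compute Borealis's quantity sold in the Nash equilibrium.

129.2

Borealis's profit: π = (p_{Borealis} − 42)(237 − 2p_{Borealis} + p_{Alta}).
∂π/∂p_{Borealis} = 321 − 4p_{Borealis} + p_{Alta} = 0 ⇒ p_{Borealis} = 80.25 + 0.25p_{Alta}.
Similarly p_{Alta} = 78.75 + 0.25p_{Borealis}.
Solving the two reaction functions simultaneously: (1 − (0.25)(0.25))p_{Borealis} = 80.25 + 0.25·78.75, so 0.9375p_{Borealis} = 99.9375 and p_{Borealis} = 106.6.
Then p_{Alta} = 78.75 + 0.25·106.6 = 105.4.
q_{Borealis} = 237 − 2·106.6 + 105.4 = 129.2.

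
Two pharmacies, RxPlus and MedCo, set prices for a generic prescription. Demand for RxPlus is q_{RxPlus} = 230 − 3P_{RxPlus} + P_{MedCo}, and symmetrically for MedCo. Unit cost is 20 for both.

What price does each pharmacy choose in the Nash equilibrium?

58

RxPlus's profit: π = (P_{RxPlus} − 20)(230 − 3P_{RxPlus} + P_{MedCo}).
∂π/∂P_{RxPlus} = 290 − 6P_{RxPlus} + P_{MedCo} = 0 ⇒ P_{RxPlus} = 145/3 + (1/6)P_{MedCo}.
Setting P_{RxPlus} = P_{MedCo} in the reaction function: P_{RxPlus} = 145/3 + (1/6)P_{RxPlus}, so P_{RxPlus} = (145/3) / (5/6) = 58.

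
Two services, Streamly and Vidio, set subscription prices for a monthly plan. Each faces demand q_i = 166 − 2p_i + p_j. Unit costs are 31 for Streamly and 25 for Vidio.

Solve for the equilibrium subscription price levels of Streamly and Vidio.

Streamly's profit: π = (p_{Streamly} − 31)(166 − 2p_{Streamly} + p_{Vidio}).
∂π/∂p_{Streamly} = 228 − 4p_{Streamly} + p_{Vidio} = 0 ⇒ p_{Streamly} = 57 + 0.25p_{Vidio}.
Similarly p_{Vidio} = 54 + 0.25p_{Streamly}.
Solving the two reaction functions simultaneously: (1 − (0.25)(0.25))p_{Streamly} = 57 + 0.25·54, so 0.9375p_{Streamly} = 70.5 and p_{Streamly} = 75.2.
Then p_{Vidio} = 54 + 0.25·75.2 = 72.8.

75.2, 72.8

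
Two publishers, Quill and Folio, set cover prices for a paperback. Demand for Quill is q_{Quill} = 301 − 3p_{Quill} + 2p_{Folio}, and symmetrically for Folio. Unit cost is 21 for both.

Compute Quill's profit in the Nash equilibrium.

Quill's profit: π = (p_{Quill} − 21)(301 − 3p_{Quill} + 2p_{Folio}).
∂π/∂p_{Quill} = 364 − 6p_{Quill} + 2p_{Folio} = 0 ⇒ p_{Quill} = 182/3 + (1/3)p_{Folio}.
Setting p_{Quill} = p_{Folio} in the reaction function: p_{Quill} = 182/3 + (1/3)p_{Quill}, so p_{Quill} = (182/3) / (2/3) = 91.
q_{Quill} = 301 − 3·91 + 2·91 = 210.
Profit = (91 − 21)·210 = 14700.

14700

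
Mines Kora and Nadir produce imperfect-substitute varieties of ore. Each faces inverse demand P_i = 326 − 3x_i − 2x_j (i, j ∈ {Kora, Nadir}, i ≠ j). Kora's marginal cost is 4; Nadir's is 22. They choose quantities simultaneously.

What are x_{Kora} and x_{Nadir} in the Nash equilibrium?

Mine Kora's profit: π = x_{Kora}(326 − 3x_{Kora} − 2x_{Nadir}) − 4x_{Kora}.
∂π/∂x_{Kora} = 322 − 6x_{Kora} − 2x_{Nadir} = 0 ⇒ x_{Kora} = 161/3 − (1/3)x_{Nadir}.
Similarly x_{Nadir} = 152/3 − (1/3)x_{Kora}.
Substituting the second reaction function into the first: x_{Kora} = 161/3 − (1/3)(152/3 − (1/3)x_{Kora}), which gives (8/9)x_{Kora} = 331/9 ⇒ x_{Kora} = 41.375.
Then x_{Nadir} = 152/3 − (1/3)·41.375 = 36.875.

41.375, 36.875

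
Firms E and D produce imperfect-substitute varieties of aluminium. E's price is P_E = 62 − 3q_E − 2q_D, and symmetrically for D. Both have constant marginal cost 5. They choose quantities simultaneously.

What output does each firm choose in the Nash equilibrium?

Firm E's profit: π = q_E(62 − 3q_E − 2q_D) − 5q_E.
∂π/∂q_E = 57 − 6q_E − 2q_D = 0 ⇒ q_E = 9.5 − (1/3)q_D.
The game is symmetric, so in equilibrium q_D = q_E: the reaction function gives (4/3)q_E = 9.5, hence q_E = 7.125.

7.125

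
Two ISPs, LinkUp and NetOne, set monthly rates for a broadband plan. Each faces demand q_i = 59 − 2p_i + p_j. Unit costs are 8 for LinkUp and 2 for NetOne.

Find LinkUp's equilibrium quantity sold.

32.4

LinkUp's profit: π = (p_{LinkUp} − 8)(59 − 2p_{LinkUp} + p_{NetOne}).
∂π/∂p_{LinkUp} = 75 − 4p_{LinkUp} + p_{NetOne} = 0 ⇒ p_{LinkUp} = 18.75 + 0.25p_{NetOne}.
Similarly p_{NetOne} = 15.75 + 0.25p_{LinkUp}.
Substituting the second reaction function into the first: p_{LinkUp} = 18.75 + 0.25(15.75 + 0.25p_{LinkUp}), which gives 0.9375p_{LinkUp} = 22.6875 ⇒ p_{LinkUp} = 24.2.
Then p_{NetOne} = 15.75 + 0.25·24.2 = 21.8.
q_{LinkUp} = 59 − 2·24.2 + 21.8 = 32.4.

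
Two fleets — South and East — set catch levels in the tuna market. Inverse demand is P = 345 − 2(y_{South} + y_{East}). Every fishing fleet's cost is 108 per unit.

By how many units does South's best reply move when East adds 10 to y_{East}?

-5

Fishing fleet South's profit: π = y_{South}(345 − 2(y_{South} + y_{East})) − 108y_{South}.
∂π/∂y_{South} = 237 − 4y_{South} − 2y_{East} = 0, so y_{South} = 59.25 − 0.5y_{East}.
The reaction-function slope is −0.5, so a 10-unit rise in y_{East} moves y_{South} by −0.5 × 10 = −5. South's best response falls — the actions are strategic substitutes.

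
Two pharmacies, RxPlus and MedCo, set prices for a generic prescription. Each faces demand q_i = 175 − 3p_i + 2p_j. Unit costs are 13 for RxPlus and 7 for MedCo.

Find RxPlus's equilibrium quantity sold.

118.125

RxPlus's profit: π = (p_{RxPlus} − 13)(175 − 3p_{RxPlus} + 2p_{MedCo}).
∂π/∂p_{RxPlus} = 214 − 6p_{RxPlus} + 2p_{MedCo} = 0 ⇒ p_{RxPlus} = 107/3 + (1/3)p_{MedCo}.
Similarly p_{MedCo} = 98/3 + (1/3)p_{RxPlus}.
Plugging p_{MedCo} into RxPlus's best response: p_{RxPlus} = 107/3 + (1/3)(98/3 + (1/3)p_{RxPlus}) ⇒ (8/9)p_{RxPlus} = 419/9, so p_{RxPlus} = 52.375.
Then p_{MedCo} = 98/3 + (1/3)·52.375 = 50.125.
q_{RxPlus} = 175 − 3·52.375 + 2·50.125 = 118.125.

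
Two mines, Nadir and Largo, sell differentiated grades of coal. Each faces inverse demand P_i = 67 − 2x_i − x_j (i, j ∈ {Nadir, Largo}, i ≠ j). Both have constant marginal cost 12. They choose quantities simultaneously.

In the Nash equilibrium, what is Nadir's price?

34

Mine Nadir's profit: π = x_{Nadir}(67 − 2x_{Nadir} − x_{Largo}) − 12x_{Nadir}.
∂π/∂x_{Nadir} = 55 − 4x_{Nadir} − x_{Largo} = 0 ⇒ x_{Nadir} = 13.75 − 0.25x_{Largo}.
Setting x_{Nadir} = x_{Largo} in the reaction function: x_{Nadir} = 13.75 − 0.25x_{Nadir}, so x_{Nadir} = 13.75 / 1.25 = 11.
P_{Nadir} = 67 − 2·11 − 11 = 34.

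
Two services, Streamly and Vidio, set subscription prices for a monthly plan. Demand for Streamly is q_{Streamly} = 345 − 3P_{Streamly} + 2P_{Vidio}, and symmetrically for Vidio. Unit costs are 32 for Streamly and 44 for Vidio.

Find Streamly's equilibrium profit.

19440.75

Streamly's profit: π = (P_{Streamly} − 32)(345 − 3P_{Streamly} + 2P_{Vidio}).
∂π/∂P_{Streamly} = 441 − 6P_{Streamly} + 2P_{Vidio} = 0 ⇒ P_{Streamly} = 73.5 + (1/3)P_{Vidio}.
Similarly P_{Vidio} = 79.5 + (1/3)P_{Streamly}.
Solving the two reaction functions simultaneously: (1 − (1/3)(1/3))P_{Streamly} = 73.5 + (1/3)·79.5, so (8/9)P_{Streamly} = 100 and P_{Streamly} = 112.5.
Then P_{Vidio} = 79.5 + (1/3)·112.5 = 117.
q_{Streamly} = 345 − 3·112.5 + 2·117 = 241.5.
Profit = (112.5 − 32)·241.5 = 19440.75.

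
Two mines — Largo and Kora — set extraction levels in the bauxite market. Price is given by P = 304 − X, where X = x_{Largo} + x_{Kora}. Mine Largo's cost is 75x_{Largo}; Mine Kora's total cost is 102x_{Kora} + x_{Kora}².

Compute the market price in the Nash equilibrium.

177

Mine Largo's profit: π = x_{Largo}(304 − (x_{Largo} + x_{Kora})) − 75x_{Largo}.
∂π/∂x_{Largo} = 229 − 2x_{Largo} − x_{Kora} = 0, so x_{Largo} = 114.5 − 0.5x_{Kora}.
For Kora: ∂π/∂x_{Kora} = 202 − 4x_{Kora} − x_{Largo} = 0 ⇒ x_{Kora} = 50.5 − 0.25x_{Largo}.
Solving the two reaction functions simultaneously: (1 − (−0.5)(−0.25))x_{Largo} = 114.5 − 0.5·50.5, so 0.875x_{Largo} = 89.25 and x_{Largo} = 102.
Then x_{Kora} = 50.5 − 0.25·102 = 25.
Equilibrium price: P = 304 − 127 = 177.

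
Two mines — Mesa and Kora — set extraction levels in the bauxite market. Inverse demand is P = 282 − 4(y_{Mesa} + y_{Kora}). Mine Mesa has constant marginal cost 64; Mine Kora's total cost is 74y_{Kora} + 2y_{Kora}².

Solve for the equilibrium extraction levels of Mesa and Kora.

Mine Mesa's profit: π = y_{Mesa}(282 − 4(y_{Mesa} + y_{Kora})) − 64y_{Mesa}.
∂π/∂y_{Mesa} = 218 − 8y_{Mesa} − 4y_{Kora} = 0, so y_{Mesa} = 27.25 − 0.5y_{Kora}.
For Kora: ∂π/∂y_{Kora} = 208 − 12y_{Kora} − 4y_{Mesa} = 0 ⇒ y_{Kora} = 52/3 − (1/3)y_{Mesa}.
Solving the two reaction functions simultaneously: (1 − (−0.5)(−1/3))y_{Mesa} = 27.25 − 0.5·(52/3), so (5/6)y_{Mesa} = 223/12 and y_{Mesa} = 22.3.
Then y_{Kora} = 52/3 − (1/3)·22.3 = 9.9.

22.3, 9.9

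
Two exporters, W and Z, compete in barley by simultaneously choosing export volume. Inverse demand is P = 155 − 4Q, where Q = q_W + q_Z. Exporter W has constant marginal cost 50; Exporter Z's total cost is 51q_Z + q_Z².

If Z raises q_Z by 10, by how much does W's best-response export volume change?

-5

Exporter W's profit: π = q_W(155 − 4(q_W + q_Z)) − 50q_W.
∂π/∂q_W = 105 − 8q_W − 4q_Z = 0, so q_W = 13.125 − 0.5q_Z.
The reaction-function slope is −0.5, so a 10-unit rise in q_Z moves q_W by −0.5 × 10 = −5. W's best response falls — the actions are strategic substitutes.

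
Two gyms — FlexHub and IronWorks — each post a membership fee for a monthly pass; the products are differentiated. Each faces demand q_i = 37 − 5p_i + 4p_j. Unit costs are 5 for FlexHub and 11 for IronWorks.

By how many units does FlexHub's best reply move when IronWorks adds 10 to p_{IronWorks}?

FlexHub's profit: π = (p_{FlexHub} − 5)(37 − 5p_{FlexHub} + 4p_{IronWorks}).
∂π/∂p_{FlexHub} = 62 − 10p_{FlexHub} + 4p_{IronWorks} = 0 ⇒ p_{FlexHub} = 6.2 + 0.4p_{IronWorks}.
The reaction-function slope is 0.4, so a 10-unit rise in p_{IronWorks} moves p_{FlexHub} by 0.4 × 10 = 4. FlexHub's best response rises — the actions are strategic complements.

4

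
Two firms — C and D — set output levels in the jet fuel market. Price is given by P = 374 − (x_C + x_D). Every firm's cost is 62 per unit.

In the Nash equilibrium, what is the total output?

Firm C's profit: π = x_C(374 − (x_C + x_D)) − 62x_C.
∂π/∂x_C = 312 − 2x_C − x_D = 0, so x_C = 156 − 0.5x_D.
By symmetry x_D = x_C; substituting into the reaction function, 1.5x_C = 156 and x_C = 104.
Total output: 104 + 104 = 208.

208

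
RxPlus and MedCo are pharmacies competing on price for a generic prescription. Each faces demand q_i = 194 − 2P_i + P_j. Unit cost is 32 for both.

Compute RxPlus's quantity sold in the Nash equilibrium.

RxPlus's profit: π = (P_{RxPlus} − 32)(194 − 2P_{RxPlus} + P_{MedCo}).
∂π/∂P_{RxPlus} = 258 − 4P_{RxPlus} + P_{MedCo} = 0 ⇒ P_{RxPlus} = 64.5 + 0.25P_{MedCo}.
The game is symmetric, so in equilibrium P_{MedCo} = P_{RxPlus}: the reaction function gives 0.75P_{RxPlus} = 64.5, hence P_{RxPlus} = 86.
q_{RxPlus} = 194 − 2·86 + 86 = 108.

108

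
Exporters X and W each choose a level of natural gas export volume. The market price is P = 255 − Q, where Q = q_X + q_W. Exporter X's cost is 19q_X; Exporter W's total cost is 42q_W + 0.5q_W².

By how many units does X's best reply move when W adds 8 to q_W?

Exporter X's profit: π = q_X(255 − (q_X + q_W)) − 19q_X.
∂π/∂q_X = 236 − 2q_X − q_W = 0, so q_X = 118 − 0.5q_W.
The reaction-function slope is −0.5, so an 8-unit rise in q_W moves q_X by −0.5 × 8 = −4. X's best response falls — the actions are strategic substitutes.

-4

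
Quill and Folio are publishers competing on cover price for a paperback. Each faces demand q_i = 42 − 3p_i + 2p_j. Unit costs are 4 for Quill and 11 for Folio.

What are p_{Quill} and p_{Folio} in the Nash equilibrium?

14.8125, 17.4375

Quill's profit: π = (p_{Quill} − 4)(42 − 3p_{Quill} + 2p_{Folio}).
∂π/∂p_{Quill} = 54 − 6p_{Quill} + 2p_{Folio} = 0 ⇒ p_{Quill} = 9 + (1/3)p_{Folio}.
Similarly p_{Folio} = 12.5 + (1/3)p_{Quill}.
Solving the two reaction functions simultaneously: (1 − (1/3)(1/3))p_{Quill} = 9 + (1/3)·12.5, so (8/9)p_{Quill} = 79/6 and p_{Quill} = 14.8125.
Then p_{Folio} = 12.5 + (1/3)·14.8125 = 17.4375.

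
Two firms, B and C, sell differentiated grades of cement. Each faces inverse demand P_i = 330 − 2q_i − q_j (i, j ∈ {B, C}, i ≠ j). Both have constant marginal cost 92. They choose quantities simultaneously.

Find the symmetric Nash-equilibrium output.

Firm B's profit: π = q_B(330 − 2q_B − q_C) − 92q_B.
∂π/∂q_B = 238 − 4q_B − q_C = 0 ⇒ q_B = 59.5 − 0.25q_C.
Setting q_B = q_C in the reaction function: q_B = 59.5 − 0.25q_B, so q_B = 59.5 / 1.25 = 47.6.

47.6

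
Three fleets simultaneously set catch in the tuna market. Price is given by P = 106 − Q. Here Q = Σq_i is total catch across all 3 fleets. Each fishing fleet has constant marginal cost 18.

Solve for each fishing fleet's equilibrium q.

A representative fishing fleet's profit is π_i = q_i(106 − Q) − 18q_i, with Q = q_i + Σ_{j≠i} q_j.
First-order condition: 88 − 2q_i − Σ_{j≠i} q_j = 0.
Imposing symmetry (q_j = q for all j) turns Σ_{j≠i} q_j into 2q, so 88 = 4q and q = 22.

22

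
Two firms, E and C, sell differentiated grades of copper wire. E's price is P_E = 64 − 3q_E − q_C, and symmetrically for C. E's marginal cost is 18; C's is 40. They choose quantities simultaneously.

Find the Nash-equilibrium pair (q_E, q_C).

7.2, 2.8

Firm E's profit: π = q_E(64 − 3q_E − q_C) − 18q_E.
∂π/∂q_E = 46 − 6q_E − q_C = 0 ⇒ q_E = 23/3 − (1/6)q_C.
Similarly q_C = 4 − (1/6)q_E.
Plugging q_C into E's best response: q_E = 23/3 − (1/6)(4 − (1/6)q_E) ⇒ (35/36)q_E = 7, so q_E = 7.2.
Then q_C = 4 − (1/6)·7.2 = 2.8.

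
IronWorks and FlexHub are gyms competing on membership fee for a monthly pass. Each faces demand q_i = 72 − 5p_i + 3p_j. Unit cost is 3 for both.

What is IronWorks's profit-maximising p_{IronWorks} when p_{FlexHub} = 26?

16.5

IronWorks's profit: π = (p_{IronWorks} − 3)(72 − 5p_{IronWorks} + 3p_{FlexHub}).
∂π/∂p_{IronWorks} = 87 − 10p_{IronWorks} + 3p_{FlexHub} = 0 ⇒ p_{IronWorks} = 8.7 + 0.3p_{FlexHub}.
At p_{FlexHub} = 26: p_{IronWorks} = 8.7 + 0.3·26 = 16.5.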